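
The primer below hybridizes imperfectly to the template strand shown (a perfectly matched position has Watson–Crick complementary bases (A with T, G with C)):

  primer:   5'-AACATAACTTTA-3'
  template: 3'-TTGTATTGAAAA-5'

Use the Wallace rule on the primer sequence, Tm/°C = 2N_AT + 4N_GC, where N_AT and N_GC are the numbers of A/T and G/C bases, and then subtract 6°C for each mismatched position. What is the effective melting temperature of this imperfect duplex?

Primer base counts: A=6, T=4, G=0, C=2 → A+T=10, G+C=2
Perfect-match Tm = 2(10) + 4(2) = 20 + 8 = 28°C
Mismatches (positions where the bases are not complementary): 1 (at position 12)
Effective Tm = 28 − 1×6 = 28 − 6 = 22°C

22°C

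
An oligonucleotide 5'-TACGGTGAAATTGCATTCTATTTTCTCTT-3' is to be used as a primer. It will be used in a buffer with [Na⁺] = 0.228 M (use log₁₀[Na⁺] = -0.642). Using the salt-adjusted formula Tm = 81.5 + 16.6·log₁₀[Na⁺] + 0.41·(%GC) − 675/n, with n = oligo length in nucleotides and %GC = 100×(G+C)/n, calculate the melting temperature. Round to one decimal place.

60.3°C

Length n = 29. Counting bases: C=5, A=6, G=4, T=14
G+C = 9, so %GC = 9/29 × 100 = 31.034%
Salt term: 16.6 × (-0.642) = -10.657
GC term: 0.41 × 31.034 = 12.724; length term: −675/29 = −23.276
Tm = 81.5 + (-10.657) + 12.724 − 23.276 = 60.291 → 60.3°C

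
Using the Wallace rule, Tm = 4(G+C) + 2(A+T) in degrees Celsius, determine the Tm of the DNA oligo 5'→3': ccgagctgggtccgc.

54°C

Base counts: C=6, A=1, G=6, T=2
A+T = 3, G+C = 12
Tm = 2(3) + 4(12) = 6 + 48 = 54°C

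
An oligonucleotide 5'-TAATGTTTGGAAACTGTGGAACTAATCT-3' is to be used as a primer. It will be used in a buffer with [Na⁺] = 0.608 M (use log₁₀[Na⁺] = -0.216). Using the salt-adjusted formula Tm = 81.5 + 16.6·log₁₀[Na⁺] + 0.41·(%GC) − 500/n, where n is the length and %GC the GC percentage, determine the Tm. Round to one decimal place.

73.2°C

Length n = 28. A=9, T=10, G=6, C=3
G+C = 9, so %GC = 9/28 × 100 = 32.143%
Salt term: 16.6 × (-0.216) = -3.586
GC term: 0.41 × 32.143 = 13.179; length term: −500/28 = −17.857
Tm = 81.5 + (-3.586) + 13.179 − 17.857 = 73.236 → 73.2°C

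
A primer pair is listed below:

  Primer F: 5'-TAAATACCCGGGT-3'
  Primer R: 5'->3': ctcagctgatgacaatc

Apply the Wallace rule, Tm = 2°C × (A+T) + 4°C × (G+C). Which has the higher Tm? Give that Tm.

Primer R, 50°C

Primer F: A+T=7, G+C=6 → Tm = 2(7)+4(6) = 38°C
Primer R: A+T=9, G+C=8 → Tm = 2(9)+4(8) = 50°C
38°C vs 50°C → primer R is higher.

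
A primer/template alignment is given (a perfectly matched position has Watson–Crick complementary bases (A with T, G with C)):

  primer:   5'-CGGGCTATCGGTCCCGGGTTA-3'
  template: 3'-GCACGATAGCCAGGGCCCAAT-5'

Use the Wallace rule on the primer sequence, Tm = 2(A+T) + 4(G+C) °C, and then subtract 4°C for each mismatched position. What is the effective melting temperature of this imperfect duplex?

Primer base counts: A=2, T=5, G=8, C=6 → A+T=7, G+C=14
Perfect-match Tm = 2(7) + 4(14) = 14 + 56 = 70°C
Mismatches (positions where the bases are not complementary): 1 (at position 3)
Effective Tm = 70 − 1×4 = 70 − 4 = 66°C

66°C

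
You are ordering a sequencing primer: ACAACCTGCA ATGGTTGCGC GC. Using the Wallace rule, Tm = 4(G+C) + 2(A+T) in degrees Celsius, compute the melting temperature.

70°C

G=6, C=7, A=5, T=4
AT pairs contribute 9, GC pairs contribute 13.
Tm = 4·13 + 2·9 = 52 + 18 = 70°C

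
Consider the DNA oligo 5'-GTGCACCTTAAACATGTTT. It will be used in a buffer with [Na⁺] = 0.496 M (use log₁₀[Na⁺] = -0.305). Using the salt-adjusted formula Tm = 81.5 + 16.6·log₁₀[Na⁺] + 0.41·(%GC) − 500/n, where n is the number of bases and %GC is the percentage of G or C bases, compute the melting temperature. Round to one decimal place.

Length n = 19. Counting bases: A=5, C=4, T=7, G=3
G+C = 7, so %GC = 7/19 × 100 = 36.842%
Salt term: 16.6 × (-0.305) = -5.063
GC term: 0.41 × 36.842 = 15.105; length term: −500/19 = −26.316
Tm = 81.5 + (-5.063) + 15.105 − 26.316 = 65.226 → 65.2°C

65.2°C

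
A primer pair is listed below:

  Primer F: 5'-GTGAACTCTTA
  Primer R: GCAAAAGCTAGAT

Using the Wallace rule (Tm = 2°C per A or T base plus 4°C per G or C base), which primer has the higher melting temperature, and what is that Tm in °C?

Primer R, 36°C

Primer F: A+T=7, G+C=4 → Tm = 2(7)+4(4) = 30°C
Primer R: A+T=8, G+C=5 → Tm = 2(8)+4(5) = 36°C
30°C vs 36°C → primer R is higher.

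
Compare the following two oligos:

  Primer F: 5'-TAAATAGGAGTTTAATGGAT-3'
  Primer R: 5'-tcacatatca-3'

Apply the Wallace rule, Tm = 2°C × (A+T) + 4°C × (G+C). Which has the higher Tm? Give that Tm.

Primer F: A+T=15, G+C=5 → Tm = 2(15)+4(5) = 50°C
Primer R: A+T=7, G+C=3 → Tm = 2(7)+4(3) = 26°C
50°C vs 26°C → primer F is higher.

Primer F, 50°C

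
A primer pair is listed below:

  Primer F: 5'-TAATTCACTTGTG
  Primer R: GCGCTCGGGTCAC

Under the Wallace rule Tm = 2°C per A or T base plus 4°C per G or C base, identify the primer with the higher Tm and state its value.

Primer R, 46°C

Primer F: A+T=9, G+C=4 → Tm = 2(9)+4(4) = 34°C
Primer R: A+T=3, G+C=10 → Tm = 2(3)+4(10) = 46°C
34°C vs 46°C → primer R is higher.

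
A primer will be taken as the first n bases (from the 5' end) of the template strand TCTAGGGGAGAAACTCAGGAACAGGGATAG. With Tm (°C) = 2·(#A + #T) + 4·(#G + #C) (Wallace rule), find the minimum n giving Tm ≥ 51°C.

n = 18

First 17 bases: TCTAGGGGAGAAACTCA → Tm = 50°C (< 51°C)
First 18 bases: TCTAGGGGAGAAACTCAG → Tm = 54°C (≥ 51°C)
Since every base adds ≥2°C, Tm only increases with n, so the threshold is first crossed at n = 18.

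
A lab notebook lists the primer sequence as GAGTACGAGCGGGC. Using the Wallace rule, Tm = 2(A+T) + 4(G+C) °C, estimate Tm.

Scanning the sequence gives A=3, C=3, T=1, G=7.
A+T = 4, G+C = 10
Tm = 2×4 + 4×10 = 48°C

48°C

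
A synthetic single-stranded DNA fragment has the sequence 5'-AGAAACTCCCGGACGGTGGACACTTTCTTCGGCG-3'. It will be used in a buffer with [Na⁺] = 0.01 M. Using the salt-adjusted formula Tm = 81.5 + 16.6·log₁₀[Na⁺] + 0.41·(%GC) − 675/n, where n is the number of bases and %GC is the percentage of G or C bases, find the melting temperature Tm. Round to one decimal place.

52.6°C

Length n = 34. Scanning the sequence gives G=10, A=7, T=7, C=10.
G+C = 20, so %GC = 20/34 × 100 = 58.824%
Salt term: 16.6 × (-2) = -33.2
GC term: 0.41 × 58.824 = 24.118; length term: −675/34 = −19.853
Tm = 81.5 + (-33.2) + 24.118 − 19.853 = 52.565 → 52.6°C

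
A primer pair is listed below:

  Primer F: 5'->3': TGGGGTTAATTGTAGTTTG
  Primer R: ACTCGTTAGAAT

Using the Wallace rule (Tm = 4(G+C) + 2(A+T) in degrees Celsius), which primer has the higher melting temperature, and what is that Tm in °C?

Primer F, 52°C

Primer F: A+T=12, G+C=7 → Tm = 2(12)+4(7) = 52°C
Primer R: A+T=8, G+C=4 → Tm = 2(8)+4(4) = 32°C
52°C vs 32°C → primer F is higher.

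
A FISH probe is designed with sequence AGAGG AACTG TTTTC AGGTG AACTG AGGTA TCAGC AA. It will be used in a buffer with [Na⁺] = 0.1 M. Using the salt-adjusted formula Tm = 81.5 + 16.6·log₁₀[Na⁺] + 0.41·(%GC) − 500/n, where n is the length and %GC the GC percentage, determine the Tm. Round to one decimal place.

Length n = 37. Counting bases: G=11, A=12, T=9, C=5
G+C = 16, so %GC = 16/37 × 100 = 43.243%
Salt term: 16.6 × (-1) = -16.6
GC term: 0.41 × 43.243 = 17.73; length term: −500/37 = −13.514
Tm = 81.5 + (-16.6) + 17.73 − 13.514 = 69.116 → 69.1°C

69.1°C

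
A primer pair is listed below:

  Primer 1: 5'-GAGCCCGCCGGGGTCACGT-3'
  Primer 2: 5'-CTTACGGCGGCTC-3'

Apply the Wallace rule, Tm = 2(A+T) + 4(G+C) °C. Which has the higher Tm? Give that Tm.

Primer 1: A+T=4, G+C=15 → Tm = 2(4)+4(15) = 68°C
Primer 2: A+T=4, G+C=9 → Tm = 2(4)+4(9) = 44°C
68°C vs 44°C → primer 1 is higher.

Primer 1, 68°C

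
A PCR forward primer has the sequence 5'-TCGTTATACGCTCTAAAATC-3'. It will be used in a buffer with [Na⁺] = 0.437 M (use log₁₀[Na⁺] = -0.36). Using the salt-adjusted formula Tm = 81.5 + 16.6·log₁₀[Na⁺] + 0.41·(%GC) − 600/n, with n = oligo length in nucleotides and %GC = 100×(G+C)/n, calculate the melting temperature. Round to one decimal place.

Length n = 20. T=7, A=6, G=2, C=5
G+C = 7, so %GC = 7/20 × 100 = 35%
Salt term: 16.6 × (-0.36) = -5.976
GC term: 0.41 × 35 = 14.35; length term: −600/20 = −30
Tm = 81.5 + (-5.976) + 14.35 − 30 = 59.874 → 59.9°C

59.9°C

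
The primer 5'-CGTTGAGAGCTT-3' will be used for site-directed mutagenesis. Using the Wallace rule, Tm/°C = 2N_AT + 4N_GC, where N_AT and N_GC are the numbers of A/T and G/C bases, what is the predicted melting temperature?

Base counts: T=4, C=2, G=4, A=2
So N_AT = 6 and N_GC = 6.
Tm = 2×6 + 4×6 = 36°C

36°C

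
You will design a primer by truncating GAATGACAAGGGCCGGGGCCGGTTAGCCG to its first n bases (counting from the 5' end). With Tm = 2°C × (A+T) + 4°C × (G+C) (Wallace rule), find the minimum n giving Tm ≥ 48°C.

First 14 bases: GAATGACAAGGGCC → Tm = 44°C (< 48°C)
First 15 bases: GAATGACAAGGGCCG → Tm = 48°C (≥ 48°C)
Each additional base adds 2°C (A/T) or 4°C (G/C), so Tm is non-decreasing in n; n = 15 is the first length to reach 48°C.

n = 15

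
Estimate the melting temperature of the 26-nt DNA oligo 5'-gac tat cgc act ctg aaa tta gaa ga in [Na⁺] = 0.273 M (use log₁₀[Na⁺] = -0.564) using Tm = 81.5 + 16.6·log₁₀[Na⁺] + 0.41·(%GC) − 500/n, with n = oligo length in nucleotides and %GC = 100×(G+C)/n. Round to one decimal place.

68.7°C

Length n = 26. Scanning the sequence gives C=5, G=5, T=6, A=10.
G+C = 10, so %GC = 10/26 × 100 = 38.462%
Salt term: 16.6 × (-0.564) = -9.362
GC term: 0.41 × 38.462 = 15.769; length term: −500/26 = −19.231
Tm = 81.5 + (-9.362) + 15.769 − 19.231 = 68.676 → 68.7°C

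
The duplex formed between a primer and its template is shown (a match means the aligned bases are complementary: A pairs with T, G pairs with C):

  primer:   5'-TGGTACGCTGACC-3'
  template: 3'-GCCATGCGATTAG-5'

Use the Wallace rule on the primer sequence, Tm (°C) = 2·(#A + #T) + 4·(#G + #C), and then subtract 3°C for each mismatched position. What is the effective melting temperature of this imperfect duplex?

33°C

Primer base counts: A=2, T=3, G=4, C=4 → A+T=5, G+C=8
Perfect-match Tm = 2(5) + 4(8) = 10 + 32 = 42°C
Mismatches (positions where the bases are not complementary): 3 (at positions 1, 10, 12)
Effective Tm = 42 − 3×3 = 42 − 9 = 33°C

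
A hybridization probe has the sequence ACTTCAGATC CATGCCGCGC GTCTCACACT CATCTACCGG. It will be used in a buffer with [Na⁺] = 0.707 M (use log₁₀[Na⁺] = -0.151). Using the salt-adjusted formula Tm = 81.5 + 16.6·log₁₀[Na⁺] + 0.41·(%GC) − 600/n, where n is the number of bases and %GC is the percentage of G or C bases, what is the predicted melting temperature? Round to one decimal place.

87.6°C

Length n = 40. C=16, A=8, G=7, T=9
G+C = 23, so %GC = 23/40 × 100 = 57.5%
Salt term: 16.6 × (-0.151) = -2.507
GC term: 0.41 × 57.5 = 23.575; length term: −600/40 = −15
Tm = 81.5 + (-2.507) + 23.575 − 15 = 87.568 → 87.6°C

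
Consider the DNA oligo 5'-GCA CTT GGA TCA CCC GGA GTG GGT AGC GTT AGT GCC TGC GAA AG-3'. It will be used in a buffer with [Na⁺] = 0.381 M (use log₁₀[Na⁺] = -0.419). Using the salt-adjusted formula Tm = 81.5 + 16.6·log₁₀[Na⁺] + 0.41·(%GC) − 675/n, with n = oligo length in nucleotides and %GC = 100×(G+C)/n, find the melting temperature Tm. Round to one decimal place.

83.4°C

Length n = 44. Counting bases: T=9, C=10, G=16, A=9
G+C = 26, so %GC = 26/44 × 100 = 59.091%
Salt term: 16.6 × (-0.419) = -6.955
GC term: 0.41 × 59.091 = 24.227; length term: −675/44 = −15.341
Tm = 81.5 + (-6.955) + 24.227 − 15.341 = 83.431 → 83.4°C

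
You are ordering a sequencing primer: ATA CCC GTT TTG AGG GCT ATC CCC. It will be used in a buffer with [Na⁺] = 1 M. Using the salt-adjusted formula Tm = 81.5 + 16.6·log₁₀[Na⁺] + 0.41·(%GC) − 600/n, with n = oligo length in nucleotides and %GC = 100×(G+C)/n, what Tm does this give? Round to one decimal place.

Length n = 24. Base counts: G=5, A=4, C=8, T=7
G+C = 13, so %GC = 13/24 × 100 = 54.167%
Salt term: 16.6 × (0) = 0
GC term: 0.41 × 54.167 = 22.208; length term: −600/24 = −25
Tm = 81.5 + (0) + 22.208 − 25 = 78.708 → 78.7°C

78.7°C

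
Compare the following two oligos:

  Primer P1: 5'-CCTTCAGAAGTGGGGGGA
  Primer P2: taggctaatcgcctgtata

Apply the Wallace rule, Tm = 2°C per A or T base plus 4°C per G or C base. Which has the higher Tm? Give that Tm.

Primer P1: A+T=7, G+C=11 → Tm = 2(7)+4(11) = 58°C
Primer P2: A+T=11, G+C=8 → Tm = 2(11)+4(8) = 54°C
58°C vs 54°C → primer P1 is higher.

Primer P1, 58°C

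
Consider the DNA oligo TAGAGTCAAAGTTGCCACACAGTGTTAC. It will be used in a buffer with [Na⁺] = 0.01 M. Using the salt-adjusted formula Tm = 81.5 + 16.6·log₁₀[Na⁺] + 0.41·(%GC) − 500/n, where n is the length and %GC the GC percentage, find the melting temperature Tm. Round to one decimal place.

48.0°C

Length n = 28. C=6, T=7, A=9, G=6
G+C = 12, so %GC = 12/28 × 100 = 42.857%
Salt term: 16.6 × (-2) = -33.2
GC term: 0.41 × 42.857 = 17.571; length term: −500/28 = −17.857
Tm = 81.5 + (-33.2) + 17.571 − 17.857 = 48.014 → 48.0°C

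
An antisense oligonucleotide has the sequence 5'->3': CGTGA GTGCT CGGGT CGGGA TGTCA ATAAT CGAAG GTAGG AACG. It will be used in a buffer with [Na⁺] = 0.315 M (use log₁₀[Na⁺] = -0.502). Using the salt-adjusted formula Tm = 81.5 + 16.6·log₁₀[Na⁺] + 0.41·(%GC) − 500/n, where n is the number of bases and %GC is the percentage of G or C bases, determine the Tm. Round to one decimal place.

84.2°C

Length n = 44. A=11, C=7, T=9, G=17
G+C = 24, so %GC = 24/44 × 100 = 54.545%
Salt term: 16.6 × (-0.502) = -8.333
GC term: 0.41 × 54.545 = 22.363; length term: −500/44 = −11.364
Tm = 81.5 + (-8.333) + 22.363 − 11.364 = 84.166 → 84.2°C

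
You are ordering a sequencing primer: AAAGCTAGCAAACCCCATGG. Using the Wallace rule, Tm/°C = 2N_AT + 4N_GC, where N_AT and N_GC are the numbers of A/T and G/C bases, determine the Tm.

60°C

A=8, T=2, C=6, G=4
A+T = 10, G+C = 10
Tm = 2(10) + 4(10) = 20 + 40 = 60°C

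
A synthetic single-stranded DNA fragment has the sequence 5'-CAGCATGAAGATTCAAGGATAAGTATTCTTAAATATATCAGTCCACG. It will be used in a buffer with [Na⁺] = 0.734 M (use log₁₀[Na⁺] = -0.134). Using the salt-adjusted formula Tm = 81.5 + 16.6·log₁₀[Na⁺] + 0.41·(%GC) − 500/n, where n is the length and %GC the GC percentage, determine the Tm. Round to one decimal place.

82.6°C

Length n = 47. C=8, T=13, A=18, G=8
G+C = 16, so %GC = 16/47 × 100 = 34.043%
Salt term: 16.6 × (-0.134) = -2.224
GC term: 0.41 × 34.043 = 13.958; length term: −500/47 = −10.638
Tm = 81.5 + (-2.224) + 13.958 − 10.638 = 82.596 → 82.6°C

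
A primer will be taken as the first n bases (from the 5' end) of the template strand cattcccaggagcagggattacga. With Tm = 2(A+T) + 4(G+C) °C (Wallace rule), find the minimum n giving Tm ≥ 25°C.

n = 9

First 8 bases: CATTCCCA → Tm = 24°C (< 25°C)
First 9 bases: CATTCCCAG → Tm = 28°C (≥ 25°C)
Each additional base adds 2°C (A/T) or 4°C (G/C), so Tm is non-decreasing in n; n = 9 is the first length to reach 25°C.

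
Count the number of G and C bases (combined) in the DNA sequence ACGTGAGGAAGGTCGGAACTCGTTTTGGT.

Counting bases: A=6, T=8, G=11, C=4
G+C = 11 + 4 = 15

15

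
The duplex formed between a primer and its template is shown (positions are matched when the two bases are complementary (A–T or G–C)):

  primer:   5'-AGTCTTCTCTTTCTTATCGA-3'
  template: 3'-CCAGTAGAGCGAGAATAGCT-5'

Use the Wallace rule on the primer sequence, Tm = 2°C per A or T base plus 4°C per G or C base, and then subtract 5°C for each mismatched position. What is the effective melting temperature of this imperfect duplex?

34°C

Primer base counts: A=3, T=10, G=2, C=5 → A+T=13, G+C=7
Perfect-match Tm = 2(13) + 4(7) = 26 + 28 = 54°C
Mismatches (positions where the bases are not complementary): 4 (at positions 1, 5, 10, 11)
Effective Tm = 54 − 4×5 = 54 − 20 = 34°C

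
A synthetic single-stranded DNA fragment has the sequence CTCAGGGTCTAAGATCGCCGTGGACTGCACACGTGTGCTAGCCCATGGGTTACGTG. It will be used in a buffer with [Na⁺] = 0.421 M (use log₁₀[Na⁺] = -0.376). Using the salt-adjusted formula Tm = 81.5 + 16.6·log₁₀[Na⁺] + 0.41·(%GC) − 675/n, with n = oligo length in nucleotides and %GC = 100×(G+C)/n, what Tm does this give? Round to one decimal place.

Length n = 56. G=18, C=15, A=10, T=13
G+C = 33, so %GC = 33/56 × 100 = 58.929%
Salt term: 16.6 × (-0.376) = -6.242
GC term: 0.41 × 58.929 = 24.161; length term: −675/56 = −12.054
Tm = 81.5 + (-6.242) + 24.161 − 12.054 = 87.365 → 87.4°C

87.4°C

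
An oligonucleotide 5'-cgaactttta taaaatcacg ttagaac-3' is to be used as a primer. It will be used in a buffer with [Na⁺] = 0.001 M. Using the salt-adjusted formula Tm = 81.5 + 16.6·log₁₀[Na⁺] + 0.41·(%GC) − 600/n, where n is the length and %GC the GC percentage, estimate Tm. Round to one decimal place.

21.6°C

Length n = 27. Scanning the sequence gives C=5, G=3, A=11, T=8.
G+C = 8, so %GC = 8/27 × 100 = 29.63%
Salt term: 16.6 × (-3) = -49.8
GC term: 0.41 × 29.63 = 12.148; length term: −600/27 = −22.222
Tm = 81.5 + (-49.8) + 12.148 − 22.222 = 21.626 → 21.6°C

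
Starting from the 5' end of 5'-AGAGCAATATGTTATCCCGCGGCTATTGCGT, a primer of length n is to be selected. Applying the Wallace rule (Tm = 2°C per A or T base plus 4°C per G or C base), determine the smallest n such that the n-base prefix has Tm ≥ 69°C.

n = 23

First 22 bases: AGAGCAATATGTTATCCCGCGG → Tm = 66°C (< 69°C)
First 23 bases: AGAGCAATATGTTATCCCGCGGC → Tm = 70°C (≥ 69°C)
Since every base adds ≥2°C, Tm only increases with n, so the threshold is first crossed at n = 23.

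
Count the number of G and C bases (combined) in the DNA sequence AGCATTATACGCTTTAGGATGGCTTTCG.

Base counts: G=7, C=5, A=6, T=10
G+C = 7 + 5 = 12

12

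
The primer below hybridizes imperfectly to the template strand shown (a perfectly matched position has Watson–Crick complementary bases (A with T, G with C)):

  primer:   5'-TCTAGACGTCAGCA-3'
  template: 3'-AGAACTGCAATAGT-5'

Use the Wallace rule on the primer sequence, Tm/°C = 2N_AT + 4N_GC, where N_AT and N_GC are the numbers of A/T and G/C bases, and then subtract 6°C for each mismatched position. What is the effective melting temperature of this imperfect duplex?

Primer base counts: A=4, T=3, G=3, C=4 → A+T=7, G+C=7
Perfect-match Tm = 2(7) + 4(7) = 14 + 28 = 42°C
Mismatches (positions where the bases are not complementary): 3 (at positions 4, 10, 12)
Effective Tm = 42 − 3×6 = 42 − 18 = 24°C

24°C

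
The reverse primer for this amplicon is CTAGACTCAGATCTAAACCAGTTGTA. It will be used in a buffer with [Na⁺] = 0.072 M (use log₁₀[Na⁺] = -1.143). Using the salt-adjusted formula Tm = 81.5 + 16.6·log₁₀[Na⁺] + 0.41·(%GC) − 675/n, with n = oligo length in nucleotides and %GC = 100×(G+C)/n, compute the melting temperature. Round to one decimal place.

52.3°C

Length n = 26. Counting bases: A=9, C=6, G=4, T=7
G+C = 10, so %GC = 10/26 × 100 = 38.462%
Salt term: 16.6 × (-1.143) = -18.974
GC term: 0.41 × 38.462 = 15.769; length term: −675/26 = −25.962
Tm = 81.5 + (-18.974) + 15.769 − 25.962 = 52.333 → 52.3°C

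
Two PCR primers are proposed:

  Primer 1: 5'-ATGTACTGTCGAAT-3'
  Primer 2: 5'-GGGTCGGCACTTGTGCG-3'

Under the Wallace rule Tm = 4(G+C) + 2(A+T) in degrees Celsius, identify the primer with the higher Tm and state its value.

Primer 1: A+T=9, G+C=5 → Tm = 2(9)+4(5) = 38°C
Primer 2: A+T=5, G+C=12 → Tm = 2(5)+4(12) = 58°C
38°C vs 58°C → primer 2 is higher.

Primer 2, 58°C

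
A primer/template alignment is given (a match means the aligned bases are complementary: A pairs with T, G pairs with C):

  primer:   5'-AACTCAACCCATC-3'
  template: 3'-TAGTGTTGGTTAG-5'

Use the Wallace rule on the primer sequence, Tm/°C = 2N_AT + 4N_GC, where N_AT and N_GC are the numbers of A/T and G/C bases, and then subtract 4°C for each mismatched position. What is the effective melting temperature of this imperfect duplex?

Primer base counts: A=5, T=2, G=0, C=6 → A+T=7, G+C=6
Perfect-match Tm = 2(7) + 4(6) = 14 + 24 = 38°C
Mismatches (positions where the bases are not complementary): 3 (at positions 2, 4, 10)
Effective Tm = 38 − 3×4 = 38 − 12 = 26°C

26°C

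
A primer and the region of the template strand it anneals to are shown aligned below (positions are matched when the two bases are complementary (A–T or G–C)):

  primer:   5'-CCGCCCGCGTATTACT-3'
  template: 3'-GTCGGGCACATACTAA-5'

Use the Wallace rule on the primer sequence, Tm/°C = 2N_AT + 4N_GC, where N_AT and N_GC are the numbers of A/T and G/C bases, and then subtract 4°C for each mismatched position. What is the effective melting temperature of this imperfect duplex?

36°C

Primer base counts: A=2, T=4, G=3, C=7 → A+T=6, G+C=10
Perfect-match Tm = 2(6) + 4(10) = 12 + 40 = 52°C
Mismatches (positions where the bases are not complementary): 4 (at positions 2, 8, 13, 15)
Effective Tm = 52 − 4×4 = 52 − 16 = 36°C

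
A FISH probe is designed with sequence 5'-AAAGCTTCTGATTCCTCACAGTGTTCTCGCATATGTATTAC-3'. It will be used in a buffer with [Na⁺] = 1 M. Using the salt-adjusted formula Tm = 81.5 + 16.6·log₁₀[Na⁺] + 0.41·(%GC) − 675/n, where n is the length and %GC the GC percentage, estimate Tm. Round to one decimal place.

81.0°C

Length n = 41. Counting bases: A=10, G=6, T=15, C=10
G+C = 16, so %GC = 16/41 × 100 = 39.024%
Salt term: 16.6 × (0) = 0
GC term: 0.41 × 39.024 = 16; length term: −675/41 = −16.463
Tm = 81.5 + (0) + 16 − 16.463 = 81.037 → 81.0°C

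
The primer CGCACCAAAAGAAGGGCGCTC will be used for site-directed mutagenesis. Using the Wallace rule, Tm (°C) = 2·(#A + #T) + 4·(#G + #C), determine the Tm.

Counting bases: G=6, C=7, A=7, T=1
So N_AT = 8 and N_GC = 13.
Tm = 2(8) + 4(13) = 16 + 52 = 68°C

68°C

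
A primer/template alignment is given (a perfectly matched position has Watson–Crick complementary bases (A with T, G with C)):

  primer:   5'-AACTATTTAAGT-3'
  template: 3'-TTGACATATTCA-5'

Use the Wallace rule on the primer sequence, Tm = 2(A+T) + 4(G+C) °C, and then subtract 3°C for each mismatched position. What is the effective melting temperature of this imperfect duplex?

Primer base counts: A=5, T=5, G=1, C=1 → A+T=10, G+C=2
Perfect-match Tm = 2(10) + 4(2) = 20 + 8 = 28°C
Mismatches (positions where the bases are not complementary): 2 (at positions 5, 7)
Effective Tm = 28 − 2×3 = 28 − 6 = 22°C

22°C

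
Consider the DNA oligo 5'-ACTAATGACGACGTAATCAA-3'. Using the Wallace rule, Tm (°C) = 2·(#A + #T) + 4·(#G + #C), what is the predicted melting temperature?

54°C

Scanning the sequence gives T=4, A=9, C=4, G=3.
So N_AT = 13 and N_GC = 7.
Tm = 4·7 + 2·13 = 28 + 26 = 54°C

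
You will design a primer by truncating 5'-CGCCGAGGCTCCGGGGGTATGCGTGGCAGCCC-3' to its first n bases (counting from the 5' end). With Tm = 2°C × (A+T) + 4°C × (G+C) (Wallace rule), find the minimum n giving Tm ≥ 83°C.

n = 24

First 23 bases: CGCCGAGGCTCCGGGGGTATGCG → Tm = 82°C (< 83°C)
First 24 bases: CGCCGAGGCTCCGGGGGTATGCGT → Tm = 84°C (≥ 83°C)
Since every base adds ≥2°C, Tm only increases with n, so the threshold is first crossed at n = 24.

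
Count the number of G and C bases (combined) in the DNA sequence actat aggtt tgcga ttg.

7

Scanning the sequence gives A=4, G=5, C=2, T=7.
Total G or C: 5 + 2 = 7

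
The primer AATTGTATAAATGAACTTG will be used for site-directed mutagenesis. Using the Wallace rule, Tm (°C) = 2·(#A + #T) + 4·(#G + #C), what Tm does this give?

Counting bases: A=8, C=1, G=3, T=7
So N_AT = 15 and N_GC = 4.
Tm = 2(15) + 4(4) = 30 + 16 = 46°C

46°C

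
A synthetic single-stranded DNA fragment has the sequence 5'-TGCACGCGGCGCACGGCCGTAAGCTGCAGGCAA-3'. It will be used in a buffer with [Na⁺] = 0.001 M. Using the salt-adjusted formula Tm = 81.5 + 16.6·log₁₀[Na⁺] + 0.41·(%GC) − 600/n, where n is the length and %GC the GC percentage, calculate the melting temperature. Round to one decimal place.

Length n = 33. Counting bases: C=11, A=7, G=12, T=3
G+C = 23, so %GC = 23/33 × 100 = 69.697%
Salt term: 16.6 × (-3) = -49.8
GC term: 0.41 × 69.697 = 28.576; length term: −600/33 = −18.182
Tm = 81.5 + (-49.8) + 28.576 − 18.182 = 42.094 → 42.1°C

42.1°C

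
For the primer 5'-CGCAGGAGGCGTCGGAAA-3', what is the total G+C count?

12

Scanning the sequence gives C=4, T=1, A=5, G=8.
G+C = 8 + 4 = 12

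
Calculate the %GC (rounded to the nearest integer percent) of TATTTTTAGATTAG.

14%

Base counts: C=0, T=8, G=2, A=4
G+C = 2 + 0 = 2 out of 14 bases
%GC = 2/14 × 100 = 14.29% ≈ 14%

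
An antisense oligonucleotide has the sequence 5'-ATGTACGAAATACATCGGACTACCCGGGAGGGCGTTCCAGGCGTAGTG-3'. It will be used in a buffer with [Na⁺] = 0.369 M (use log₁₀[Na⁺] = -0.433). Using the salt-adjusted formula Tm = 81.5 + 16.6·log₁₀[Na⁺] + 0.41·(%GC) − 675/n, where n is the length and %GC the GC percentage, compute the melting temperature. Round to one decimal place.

83.3°C

Length n = 48. Base counts: A=12, T=9, C=11, G=16
G+C = 27, so %GC = 27/48 × 100 = 56.25%
Salt term: 16.6 × (-0.433) = -7.188
GC term: 0.41 × 56.25 = 23.062; length term: −675/48 = −14.062
Tm = 81.5 + (-7.188) + 23.062 − 14.062 = 83.312 → 83.3°C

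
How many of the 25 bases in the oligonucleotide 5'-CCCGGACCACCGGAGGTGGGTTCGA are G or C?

Base counts: T=3, G=10, A=4, C=8
G+C = 10 + 8 = 18

18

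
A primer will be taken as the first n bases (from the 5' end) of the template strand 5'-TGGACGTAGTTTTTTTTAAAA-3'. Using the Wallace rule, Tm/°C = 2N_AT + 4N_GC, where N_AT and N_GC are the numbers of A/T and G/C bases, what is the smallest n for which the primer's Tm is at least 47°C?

n = 19

First 18 bases: TGGACGTAGTTTTTTTTA → Tm = 46°C (< 47°C)
First 19 bases: TGGACGTAGTTTTTTTTAA → Tm = 48°C (≥ 47°C)
Since every base adds ≥2°C, Tm only increases with n, so the threshold is first crossed at n = 19.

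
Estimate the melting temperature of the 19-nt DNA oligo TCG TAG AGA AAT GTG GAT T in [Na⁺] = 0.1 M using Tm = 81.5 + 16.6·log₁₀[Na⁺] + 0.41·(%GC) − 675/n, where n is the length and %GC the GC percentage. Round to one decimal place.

Length n = 19. Counting bases: G=6, C=1, T=6, A=6
G+C = 7, so %GC = 7/19 × 100 = 36.842%
Salt term: 16.6 × (-1) = -16.6
GC term: 0.41 × 36.842 = 15.105; length term: −675/19 = −35.526
Tm = 81.5 + (-16.6) + 15.105 − 35.526 = 44.479 → 44.5°C

44.5°C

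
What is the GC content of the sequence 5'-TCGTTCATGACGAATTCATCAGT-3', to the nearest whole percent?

39%

Counting bases: C=5, A=6, T=8, G=4
G+C = 4 + 5 = 9 out of 23 bases
%GC = 9/23 × 100 = 39.13% ≈ 39%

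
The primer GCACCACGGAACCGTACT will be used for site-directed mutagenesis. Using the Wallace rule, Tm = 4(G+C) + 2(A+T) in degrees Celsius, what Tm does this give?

58°C

Scanning the sequence gives G=4, A=5, T=2, C=7.
AT pairs contribute 7, GC pairs contribute 11.
Tm = 2×7 + 4×11 = 58°C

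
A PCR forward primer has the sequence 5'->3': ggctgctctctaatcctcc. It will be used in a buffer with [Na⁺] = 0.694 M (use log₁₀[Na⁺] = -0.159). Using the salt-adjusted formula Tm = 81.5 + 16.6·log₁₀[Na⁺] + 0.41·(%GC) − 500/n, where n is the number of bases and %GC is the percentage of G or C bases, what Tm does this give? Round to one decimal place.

76.3°C

Length n = 19. T=6, C=8, G=3, A=2
G+C = 11, so %GC = 11/19 × 100 = 57.895%
Salt term: 16.6 × (-0.159) = -2.639
GC term: 0.41 × 57.895 = 23.737; length term: −500/19 = −26.316
Tm = 81.5 + (-2.639) + 23.737 − 26.316 = 76.282 → 76.3°C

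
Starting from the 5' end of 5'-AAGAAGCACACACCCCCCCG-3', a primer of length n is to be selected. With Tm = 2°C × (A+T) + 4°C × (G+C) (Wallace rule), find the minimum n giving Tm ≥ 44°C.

n = 15

First 14 bases: AAGAAGCACACACC → Tm = 42°C (< 44°C)
First 15 bases: AAGAAGCACACACCC → Tm = 46°C (≥ 44°C)
Since every base adds ≥2°C, Tm only increases with n, so the threshold is first crossed at n = 15.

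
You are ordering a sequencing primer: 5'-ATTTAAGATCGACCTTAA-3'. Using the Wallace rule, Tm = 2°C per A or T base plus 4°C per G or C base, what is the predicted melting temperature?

46°C

Scanning the sequence gives T=6, C=3, A=7, G=2.
AT pairs contribute 13, GC pairs contribute 5.
Tm = 2×13 + 4×5 = 46°C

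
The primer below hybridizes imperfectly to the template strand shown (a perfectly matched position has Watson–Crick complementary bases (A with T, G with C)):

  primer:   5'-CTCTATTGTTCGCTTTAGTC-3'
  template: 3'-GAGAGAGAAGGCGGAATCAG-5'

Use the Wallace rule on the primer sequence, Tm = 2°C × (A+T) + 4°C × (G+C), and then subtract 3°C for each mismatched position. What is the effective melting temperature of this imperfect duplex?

Primer base counts: A=2, T=10, G=3, C=5 → A+T=12, G+C=8
Perfect-match Tm = 2(12) + 4(8) = 24 + 32 = 56°C
Mismatches (positions where the bases are not complementary): 5 (at positions 5, 7, 8, 10, 14)
Effective Tm = 56 − 5×3 = 56 − 15 = 41°C

41°C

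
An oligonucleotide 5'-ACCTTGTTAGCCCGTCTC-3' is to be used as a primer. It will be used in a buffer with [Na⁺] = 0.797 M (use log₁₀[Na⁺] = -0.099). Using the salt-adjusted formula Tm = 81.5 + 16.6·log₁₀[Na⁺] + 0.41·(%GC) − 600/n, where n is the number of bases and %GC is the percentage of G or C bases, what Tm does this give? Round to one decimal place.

Length n = 18. Counting bases: G=3, C=7, A=2, T=6
G+C = 10, so %GC = 10/18 × 100 = 55.556%
Salt term: 16.6 × (-0.099) = -1.643
GC term: 0.41 × 55.556 = 22.778; length term: −600/18 = −33.333
Tm = 81.5 + (-1.643) + 22.778 − 33.333 = 69.302 → 69.3°C

69.3°C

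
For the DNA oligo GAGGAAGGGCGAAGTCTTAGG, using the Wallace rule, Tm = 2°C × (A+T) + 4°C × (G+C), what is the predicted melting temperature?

G=10, A=6, T=3, C=2
So N_AT = 9 and N_GC = 12.
Tm = 2(9) + 4(12) = 18 + 48 = 66°C

66°C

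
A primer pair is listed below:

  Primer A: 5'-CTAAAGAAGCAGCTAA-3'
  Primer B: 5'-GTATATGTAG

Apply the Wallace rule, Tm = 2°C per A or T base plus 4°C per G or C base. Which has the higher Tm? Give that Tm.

Primer A: A+T=10, G+C=6 → Tm = 2(10)+4(6) = 44°C
Primer B: A+T=7, G+C=3 → Tm = 2(7)+4(3) = 26°C
44°C vs 26°C → primer A is higher.

Primer A, 44°C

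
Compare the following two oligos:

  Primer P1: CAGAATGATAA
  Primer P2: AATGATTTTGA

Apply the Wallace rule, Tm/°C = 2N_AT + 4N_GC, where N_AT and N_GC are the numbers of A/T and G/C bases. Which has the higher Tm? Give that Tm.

Primer P1, 28°C

Primer P1: A+T=8, G+C=3 → Tm = 2(8)+4(3) = 28°C
Primer P2: A+T=9, G+C=2 → Tm = 2(9)+4(2) = 26°C
28°C vs 26°C → primer P1 is higher.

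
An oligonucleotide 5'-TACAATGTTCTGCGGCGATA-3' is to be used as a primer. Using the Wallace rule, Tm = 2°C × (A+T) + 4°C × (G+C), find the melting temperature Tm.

58°C

G=5, T=6, A=5, C=4
A+T = 11, G+C = 9
Tm = 2×11 + 4×9 = 58°C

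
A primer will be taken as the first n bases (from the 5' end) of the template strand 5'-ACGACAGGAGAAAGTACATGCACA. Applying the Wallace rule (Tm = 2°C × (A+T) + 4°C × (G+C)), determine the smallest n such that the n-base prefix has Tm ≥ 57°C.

First 19 bases: ACGACAGGAGAAAGTACAT → Tm = 54°C (< 57°C)
First 20 bases: ACGACAGGAGAAAGTACATG → Tm = 58°C (≥ 57°C)
Since every base adds ≥2°C, Tm only increases with n, so the threshold is first crossed at n = 20.

n = 20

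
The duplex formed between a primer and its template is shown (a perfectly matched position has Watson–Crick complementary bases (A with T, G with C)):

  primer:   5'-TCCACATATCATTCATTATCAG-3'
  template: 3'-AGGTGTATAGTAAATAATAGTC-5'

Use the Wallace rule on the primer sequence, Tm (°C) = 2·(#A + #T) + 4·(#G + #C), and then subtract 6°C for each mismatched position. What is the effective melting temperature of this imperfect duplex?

Primer base counts: A=7, T=8, G=1, C=6 → A+T=15, G+C=7
Perfect-match Tm = 2(15) + 4(7) = 30 + 28 = 58°C
Mismatches (positions where the bases are not complementary): 1 (at position 14)
Effective Tm = 58 − 1×6 = 58 − 6 = 52°C

52°C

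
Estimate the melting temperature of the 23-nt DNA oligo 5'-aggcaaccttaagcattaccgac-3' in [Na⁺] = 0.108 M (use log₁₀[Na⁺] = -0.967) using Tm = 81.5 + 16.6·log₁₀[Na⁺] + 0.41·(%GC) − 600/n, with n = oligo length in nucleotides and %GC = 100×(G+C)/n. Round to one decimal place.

Length n = 23. Base counts: T=4, G=4, A=8, C=7
G+C = 11, so %GC = 11/23 × 100 = 47.826%
Salt term: 16.6 × (-0.967) = -16.052
GC term: 0.41 × 47.826 = 19.609; length term: −600/23 = −26.087
Tm = 81.5 + (-16.052) + 19.609 − 26.087 = 58.97 → 59.0°C

59.0°C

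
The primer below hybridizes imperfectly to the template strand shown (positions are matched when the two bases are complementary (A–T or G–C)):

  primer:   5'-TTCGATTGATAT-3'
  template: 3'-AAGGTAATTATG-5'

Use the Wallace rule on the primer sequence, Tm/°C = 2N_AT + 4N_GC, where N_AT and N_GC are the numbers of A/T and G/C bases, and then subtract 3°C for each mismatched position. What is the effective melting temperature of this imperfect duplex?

21°C

Primer base counts: A=3, T=6, G=2, C=1 → A+T=9, G+C=3
Perfect-match Tm = 2(9) + 4(3) = 18 + 12 = 30°C
Mismatches (positions where the bases are not complementary): 3 (at positions 4, 8, 12)
Effective Tm = 30 − 3×3 = 30 − 9 = 21°C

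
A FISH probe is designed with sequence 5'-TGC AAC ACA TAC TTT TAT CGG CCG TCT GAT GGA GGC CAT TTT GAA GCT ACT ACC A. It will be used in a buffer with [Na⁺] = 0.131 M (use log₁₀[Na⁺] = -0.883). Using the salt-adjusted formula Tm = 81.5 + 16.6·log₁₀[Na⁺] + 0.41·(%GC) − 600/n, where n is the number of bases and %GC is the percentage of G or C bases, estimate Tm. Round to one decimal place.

Length n = 55. Base counts: T=16, A=14, C=14, G=11
G+C = 25, so %GC = 25/55 × 100 = 45.455%
Salt term: 16.6 × (-0.883) = -14.658
GC term: 0.41 × 45.455 = 18.637; length term: −600/55 = −10.909
Tm = 81.5 + (-14.658) + 18.637 − 10.909 = 74.57 → 74.6°C

74.6°C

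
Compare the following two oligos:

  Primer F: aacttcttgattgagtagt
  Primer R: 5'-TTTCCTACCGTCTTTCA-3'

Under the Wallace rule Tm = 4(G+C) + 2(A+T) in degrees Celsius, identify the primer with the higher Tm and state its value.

Primer F: A+T=13, G+C=6 → Tm = 2(13)+4(6) = 50°C
Primer R: A+T=10, G+C=7 → Tm = 2(10)+4(7) = 48°C
50°C vs 48°C → primer F is higher.

Primer F, 50°C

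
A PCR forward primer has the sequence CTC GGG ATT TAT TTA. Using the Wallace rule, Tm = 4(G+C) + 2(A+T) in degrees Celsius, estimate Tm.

Counting bases: A=3, G=3, T=7, C=2
AT pairs contribute 10, GC pairs contribute 5.
Tm = 2(10) + 4(5) = 20 + 20 = 40°C

40°C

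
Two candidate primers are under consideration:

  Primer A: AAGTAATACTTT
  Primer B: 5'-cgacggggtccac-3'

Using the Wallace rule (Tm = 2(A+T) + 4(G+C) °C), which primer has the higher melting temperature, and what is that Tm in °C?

Primer B, 46°C

Primer A: A+T=10, G+C=2 → Tm = 2(10)+4(2) = 28°C
Primer B: A+T=3, G+C=10 → Tm = 2(3)+4(10) = 46°C
28°C vs 46°C → primer B is higher.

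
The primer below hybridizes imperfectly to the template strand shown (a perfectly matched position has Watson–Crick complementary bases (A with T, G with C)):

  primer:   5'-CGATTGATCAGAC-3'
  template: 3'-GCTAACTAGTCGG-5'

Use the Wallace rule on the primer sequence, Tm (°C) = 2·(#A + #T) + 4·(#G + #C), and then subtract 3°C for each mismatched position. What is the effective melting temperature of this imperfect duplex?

35°C

Primer base counts: A=4, T=3, G=3, C=3 → A+T=7, G+C=6
Perfect-match Tm = 2(7) + 4(6) = 14 + 24 = 38°C
Mismatches (positions where the bases are not complementary): 1 (at position 12)
Effective Tm = 38 − 1×3 = 38 − 3 = 35°C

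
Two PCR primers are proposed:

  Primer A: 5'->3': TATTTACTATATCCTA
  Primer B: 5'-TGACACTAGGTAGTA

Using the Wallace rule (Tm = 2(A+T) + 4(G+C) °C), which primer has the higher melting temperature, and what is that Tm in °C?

Primer B, 42°C

Primer A: A+T=13, G+C=3 → Tm = 2(13)+4(3) = 38°C
Primer B: A+T=9, G+C=6 → Tm = 2(9)+4(6) = 42°C
38°C vs 42°C → primer B is higher.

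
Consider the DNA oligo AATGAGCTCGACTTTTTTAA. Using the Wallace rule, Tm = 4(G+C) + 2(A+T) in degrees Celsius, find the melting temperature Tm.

52°C

Base counts: A=6, G=3, C=3, T=8
So N_AT = 14 and N_GC = 6.
Tm = 2×14 + 4×6 = 52°C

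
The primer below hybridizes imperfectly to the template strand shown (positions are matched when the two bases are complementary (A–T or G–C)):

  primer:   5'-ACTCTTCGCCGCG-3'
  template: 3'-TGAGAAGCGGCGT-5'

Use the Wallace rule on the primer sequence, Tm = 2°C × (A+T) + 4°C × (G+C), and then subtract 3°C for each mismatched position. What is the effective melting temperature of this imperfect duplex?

Primer base counts: A=1, T=3, G=3, C=6 → A+T=4, G+C=9
Perfect-match Tm = 2(4) + 4(9) = 8 + 36 = 44°C
Mismatches (positions where the bases are not complementary): 1 (at position 13)
Effective Tm = 44 − 1×3 = 44 − 3 = 41°C

41°C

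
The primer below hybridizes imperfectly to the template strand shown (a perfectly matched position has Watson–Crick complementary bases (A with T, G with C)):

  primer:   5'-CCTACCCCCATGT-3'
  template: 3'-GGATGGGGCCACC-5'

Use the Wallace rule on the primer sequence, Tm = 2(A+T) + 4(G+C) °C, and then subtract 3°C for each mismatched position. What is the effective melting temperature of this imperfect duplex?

Primer base counts: A=2, T=3, G=1, C=7 → A+T=5, G+C=8
Perfect-match Tm = 2(5) + 4(8) = 10 + 32 = 42°C
Mismatches (positions where the bases are not complementary): 3 (at positions 9, 10, 13)
Effective Tm = 42 − 3×3 = 42 − 9 = 33°C

33°C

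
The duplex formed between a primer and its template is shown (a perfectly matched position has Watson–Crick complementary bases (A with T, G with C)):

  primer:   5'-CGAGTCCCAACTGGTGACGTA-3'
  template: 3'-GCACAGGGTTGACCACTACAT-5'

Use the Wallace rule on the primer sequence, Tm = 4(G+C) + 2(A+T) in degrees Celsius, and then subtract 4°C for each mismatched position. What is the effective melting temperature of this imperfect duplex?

58°C

Primer base counts: A=5, T=4, G=6, C=6 → A+T=9, G+C=12
Perfect-match Tm = 2(9) + 4(12) = 18 + 48 = 66°C
Mismatches (positions where the bases are not complementary): 2 (at positions 3, 18)
Effective Tm = 66 − 2×4 = 66 − 8 = 58°C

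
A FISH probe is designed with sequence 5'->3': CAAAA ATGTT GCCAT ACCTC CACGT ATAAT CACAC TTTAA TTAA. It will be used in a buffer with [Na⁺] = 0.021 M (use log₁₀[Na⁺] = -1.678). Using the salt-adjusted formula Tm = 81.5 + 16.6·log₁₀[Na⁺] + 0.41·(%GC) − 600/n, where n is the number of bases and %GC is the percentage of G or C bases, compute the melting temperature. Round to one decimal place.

53.1°C

Length n = 44. Scanning the sequence gives G=3, A=17, T=13, C=11.
G+C = 14, so %GC = 14/44 × 100 = 31.818%
Salt term: 16.6 × (-1.678) = -27.855
GC term: 0.41 × 31.818 = 13.045; length term: −600/44 = −13.636
Tm = 81.5 + (-27.855) + 13.045 − 13.636 = 53.054 → 53.1°C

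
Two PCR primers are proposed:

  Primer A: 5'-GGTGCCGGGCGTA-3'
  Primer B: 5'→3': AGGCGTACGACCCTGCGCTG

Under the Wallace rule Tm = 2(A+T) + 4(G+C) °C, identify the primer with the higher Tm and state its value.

Primer A: A+T=3, G+C=10 → Tm = 2(3)+4(10) = 46°C
Primer B: A+T=6, G+C=14 → Tm = 2(6)+4(14) = 68°C
46°C vs 68°C → primer B is higher.

Primer B, 68°C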